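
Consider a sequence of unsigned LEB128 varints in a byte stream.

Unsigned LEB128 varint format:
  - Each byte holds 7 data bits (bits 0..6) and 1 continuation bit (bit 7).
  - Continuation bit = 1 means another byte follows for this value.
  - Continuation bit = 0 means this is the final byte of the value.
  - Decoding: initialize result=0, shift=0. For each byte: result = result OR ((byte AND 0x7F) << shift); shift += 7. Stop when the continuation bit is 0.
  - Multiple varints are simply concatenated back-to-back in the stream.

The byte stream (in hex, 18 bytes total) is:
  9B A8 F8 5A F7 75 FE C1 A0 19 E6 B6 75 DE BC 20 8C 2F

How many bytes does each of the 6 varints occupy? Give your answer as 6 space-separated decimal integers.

Answer: 4 2 4 3 3 2

Derivation:
  byte[0]=0x9B cont=1 payload=0x1B=27: acc |= 27<<0 -> acc=27 shift=7
  byte[1]=0xA8 cont=1 payload=0x28=40: acc |= 40<<7 -> acc=5147 shift=14
  byte[2]=0xF8 cont=1 payload=0x78=120: acc |= 120<<14 -> acc=1971227 shift=21
  byte[3]=0x5A cont=0 payload=0x5A=90: acc |= 90<<21 -> acc=190714907 shift=28 [end]
Varint 1: bytes[0:4] = 9B A8 F8 5A -> value 190714907 (4 byte(s))
  byte[4]=0xF7 cont=1 payload=0x77=119: acc |= 119<<0 -> acc=119 shift=7
  byte[5]=0x75 cont=0 payload=0x75=117: acc |= 117<<7 -> acc=15095 shift=14 [end]
Varint 2: bytes[4:6] = F7 75 -> value 15095 (2 byte(s))
  byte[6]=0xFE cont=1 payload=0x7E=126: acc |= 126<<0 -> acc=126 shift=7
  byte[7]=0xC1 cont=1 payload=0x41=65: acc |= 65<<7 -> acc=8446 shift=14
  byte[8]=0xA0 cont=1 payload=0x20=32: acc |= 32<<14 -> acc=532734 shift=21
  byte[9]=0x19 cont=0 payload=0x19=25: acc |= 25<<21 -> acc=52961534 shift=28 [end]
Varint 3: bytes[6:10] = FE C1 A0 19 -> value 52961534 (4 byte(s))
  byte[10]=0xE6 cont=1 payload=0x66=102: acc |= 102<<0 -> acc=102 shift=7
  byte[11]=0xB6 cont=1 payload=0x36=54: acc |= 54<<7 -> acc=7014 shift=14
  byte[12]=0x75 cont=0 payload=0x75=117: acc |= 117<<14 -> acc=1923942 shift=21 [end]
Varint 4: bytes[10:13] = E6 B6 75 -> value 1923942 (3 byte(s))
  byte[13]=0xDE cont=1 payload=0x5E=94: acc |= 94<<0 -> acc=94 shift=7
  byte[14]=0xBC cont=1 payload=0x3C=60: acc |= 60<<7 -> acc=7774 shift=14
  byte[15]=0x20 cont=0 payload=0x20=32: acc |= 32<<14 -> acc=532062 shift=21 [end]
Varint 5: bytes[13:16] = DE BC 20 -> value 532062 (3 byte(s))
  byte[16]=0x8C cont=1 payload=0x0C=12: acc |= 12<<0 -> acc=12 shift=7
  byte[17]=0x2F cont=0 payload=0x2F=47: acc |= 47<<7 -> acc=6028 shift=14 [end]
Varint 6: bytes[16:18] = 8C 2F -> value 6028 (2 byte(s))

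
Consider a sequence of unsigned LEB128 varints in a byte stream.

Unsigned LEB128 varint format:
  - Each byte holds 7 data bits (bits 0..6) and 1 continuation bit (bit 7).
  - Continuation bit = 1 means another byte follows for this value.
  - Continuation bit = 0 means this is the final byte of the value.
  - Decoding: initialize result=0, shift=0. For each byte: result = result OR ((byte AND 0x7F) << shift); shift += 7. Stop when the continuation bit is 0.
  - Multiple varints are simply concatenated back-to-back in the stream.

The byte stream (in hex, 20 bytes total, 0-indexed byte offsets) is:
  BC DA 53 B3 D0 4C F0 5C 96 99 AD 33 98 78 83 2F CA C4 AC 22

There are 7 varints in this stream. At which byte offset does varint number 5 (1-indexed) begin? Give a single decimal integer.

  byte[0]=0xBC cont=1 payload=0x3C=60: acc |= 60<<0 -> acc=60 shift=7
  byte[1]=0xDA cont=1 payload=0x5A=90: acc |= 90<<7 -> acc=11580 shift=14
  byte[2]=0x53 cont=0 payload=0x53=83: acc |= 83<<14 -> acc=1371452 shift=21 [end]
Varint 1: bytes[0:3] = BC DA 53 -> value 1371452 (3 byte(s))
  byte[3]=0xB3 cont=1 payload=0x33=51: acc |= 51<<0 -> acc=51 shift=7
  byte[4]=0xD0 cont=1 payload=0x50=80: acc |= 80<<7 -> acc=10291 shift=14
  byte[5]=0x4C cont=0 payload=0x4C=76: acc |= 76<<14 -> acc=1255475 shift=21 [end]
Varint 2: bytes[3:6] = B3 D0 4C -> value 1255475 (3 byte(s))
  byte[6]=0xF0 cont=1 payload=0x70=112: acc |= 112<<0 -> acc=112 shift=7
  byte[7]=0x5C cont=0 payload=0x5C=92: acc |= 92<<7 -> acc=11888 shift=14 [end]
Varint 3: bytes[6:8] = F0 5C -> value 11888 (2 byte(s))
  byte[8]=0x96 cont=1 payload=0x16=22: acc |= 22<<0 -> acc=22 shift=7
  byte[9]=0x99 cont=1 payload=0x19=25: acc |= 25<<7 -> acc=3222 shift=14
  byte[10]=0xAD cont=1 payload=0x2D=45: acc |= 45<<14 -> acc=740502 shift=21
  byte[11]=0x33 cont=0 payload=0x33=51: acc |= 51<<21 -> acc=107695254 shift=28 [end]
Varint 4: bytes[8:12] = 96 99 AD 33 -> value 107695254 (4 byte(s))
  byte[12]=0x98 cont=1 payload=0x18=24: acc |= 24<<0 -> acc=24 shift=7
  byte[13]=0x78 cont=0 payload=0x78=120: acc |= 120<<7 -> acc=15384 shift=14 [end]
Varint 5: bytes[12:14] = 98 78 -> value 15384 (2 byte(s))
  byte[14]=0x83 cont=1 payload=0x03=3: acc |= 3<<0 -> acc=3 shift=7
  byte[15]=0x2F cont=0 payload=0x2F=47: acc |= 47<<7 -> acc=6019 shift=14 [end]
Varint 6: bytes[14:16] = 83 2F -> value 6019 (2 byte(s))
  byte[16]=0xCA cont=1 payload=0x4A=74: acc |= 74<<0 -> acc=74 shift=7
  byte[17]=0xC4 cont=1 payload=0x44=68: acc |= 68<<7 -> acc=8778 shift=14
  byte[18]=0xAC cont=1 payload=0x2C=44: acc |= 44<<14 -> acc=729674 shift=21
  byte[19]=0x22 cont=0 payload=0x22=34: acc |= 34<<21 -> acc=72032842 shift=28 [end]
Varint 7: bytes[16:20] = CA C4 AC 22 -> value 72032842 (4 byte(s))

Answer: 12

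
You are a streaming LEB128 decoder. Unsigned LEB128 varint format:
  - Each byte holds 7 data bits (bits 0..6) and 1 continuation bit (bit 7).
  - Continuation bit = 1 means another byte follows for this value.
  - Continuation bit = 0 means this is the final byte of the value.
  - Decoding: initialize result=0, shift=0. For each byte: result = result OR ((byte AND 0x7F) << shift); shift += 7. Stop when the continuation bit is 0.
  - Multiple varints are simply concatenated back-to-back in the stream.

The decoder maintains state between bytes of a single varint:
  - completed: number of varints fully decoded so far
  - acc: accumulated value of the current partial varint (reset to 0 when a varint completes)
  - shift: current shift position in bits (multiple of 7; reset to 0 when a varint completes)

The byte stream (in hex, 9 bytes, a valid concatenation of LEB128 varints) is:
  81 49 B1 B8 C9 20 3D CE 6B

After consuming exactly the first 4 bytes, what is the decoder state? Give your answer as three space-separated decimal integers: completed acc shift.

Answer: 1 7217 14

Derivation:
byte[0]=0x81 cont=1 payload=0x01: acc |= 1<<0 -> completed=0 acc=1 shift=7
byte[1]=0x49 cont=0 payload=0x49: varint #1 complete (value=9345); reset -> completed=1 acc=0 shift=0
byte[2]=0xB1 cont=1 payload=0x31: acc |= 49<<0 -> completed=1 acc=49 shift=7
byte[3]=0xB8 cont=1 payload=0x38: acc |= 56<<7 -> completed=1 acc=7217 shift=14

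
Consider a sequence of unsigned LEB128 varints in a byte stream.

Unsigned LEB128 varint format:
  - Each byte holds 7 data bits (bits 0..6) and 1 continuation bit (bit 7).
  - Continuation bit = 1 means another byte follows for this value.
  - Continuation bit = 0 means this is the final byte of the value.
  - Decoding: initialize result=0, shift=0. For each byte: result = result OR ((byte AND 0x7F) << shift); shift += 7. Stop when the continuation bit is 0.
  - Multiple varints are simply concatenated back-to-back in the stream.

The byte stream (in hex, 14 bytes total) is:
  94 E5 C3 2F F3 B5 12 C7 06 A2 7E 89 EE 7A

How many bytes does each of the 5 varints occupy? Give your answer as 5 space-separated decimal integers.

Answer: 4 3 2 2 3

Derivation:
  byte[0]=0x94 cont=1 payload=0x14=20: acc |= 20<<0 -> acc=20 shift=7
  byte[1]=0xE5 cont=1 payload=0x65=101: acc |= 101<<7 -> acc=12948 shift=14
  byte[2]=0xC3 cont=1 payload=0x43=67: acc |= 67<<14 -> acc=1110676 shift=21
  byte[3]=0x2F cont=0 payload=0x2F=47: acc |= 47<<21 -> acc=99676820 shift=28 [end]
Varint 1: bytes[0:4] = 94 E5 C3 2F -> value 99676820 (4 byte(s))
  byte[4]=0xF3 cont=1 payload=0x73=115: acc |= 115<<0 -> acc=115 shift=7
  byte[5]=0xB5 cont=1 payload=0x35=53: acc |= 53<<7 -> acc=6899 shift=14
  byte[6]=0x12 cont=0 payload=0x12=18: acc |= 18<<14 -> acc=301811 shift=21 [end]
Varint 2: bytes[4:7] = F3 B5 12 -> value 301811 (3 byte(s))
  byte[7]=0xC7 cont=1 payload=0x47=71: acc |= 71<<0 -> acc=71 shift=7
  byte[8]=0x06 cont=0 payload=0x06=6: acc |= 6<<7 -> acc=839 shift=14 [end]
Varint 3: bytes[7:9] = C7 06 -> value 839 (2 byte(s))
  byte[9]=0xA2 cont=1 payload=0x22=34: acc |= 34<<0 -> acc=34 shift=7
  byte[10]=0x7E cont=0 payload=0x7E=126: acc |= 126<<7 -> acc=16162 shift=14 [end]
Varint 4: bytes[9:11] = A2 7E -> value 16162 (2 byte(s))
  byte[11]=0x89 cont=1 payload=0x09=9: acc |= 9<<0 -> acc=9 shift=7
  byte[12]=0xEE cont=1 payload=0x6E=110: acc |= 110<<7 -> acc=14089 shift=14
  byte[13]=0x7A cont=0 payload=0x7A=122: acc |= 122<<14 -> acc=2012937 shift=21 [end]
Varint 5: bytes[11:14] = 89 EE 7A -> value 2012937 (3 byte(s))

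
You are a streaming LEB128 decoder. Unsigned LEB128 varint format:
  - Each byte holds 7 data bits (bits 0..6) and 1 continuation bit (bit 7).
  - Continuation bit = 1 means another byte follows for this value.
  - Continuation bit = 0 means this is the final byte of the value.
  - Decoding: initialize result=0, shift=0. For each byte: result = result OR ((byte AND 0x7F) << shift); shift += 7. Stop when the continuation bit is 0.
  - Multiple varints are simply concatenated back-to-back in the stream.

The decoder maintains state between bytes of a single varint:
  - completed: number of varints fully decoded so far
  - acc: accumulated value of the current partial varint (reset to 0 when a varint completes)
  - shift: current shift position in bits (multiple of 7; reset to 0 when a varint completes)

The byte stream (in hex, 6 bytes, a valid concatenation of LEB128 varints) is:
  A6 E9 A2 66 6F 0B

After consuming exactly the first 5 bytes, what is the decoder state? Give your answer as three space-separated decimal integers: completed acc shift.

Answer: 2 0 0

Derivation:
byte[0]=0xA6 cont=1 payload=0x26: acc |= 38<<0 -> completed=0 acc=38 shift=7
byte[1]=0xE9 cont=1 payload=0x69: acc |= 105<<7 -> completed=0 acc=13478 shift=14
byte[2]=0xA2 cont=1 payload=0x22: acc |= 34<<14 -> completed=0 acc=570534 shift=21
byte[3]=0x66 cont=0 payload=0x66: varint #1 complete (value=214480038); reset -> completed=1 acc=0 shift=0
byte[4]=0x6F cont=0 payload=0x6F: varint #2 complete (value=111); reset -> completed=2 acc=0 shift=0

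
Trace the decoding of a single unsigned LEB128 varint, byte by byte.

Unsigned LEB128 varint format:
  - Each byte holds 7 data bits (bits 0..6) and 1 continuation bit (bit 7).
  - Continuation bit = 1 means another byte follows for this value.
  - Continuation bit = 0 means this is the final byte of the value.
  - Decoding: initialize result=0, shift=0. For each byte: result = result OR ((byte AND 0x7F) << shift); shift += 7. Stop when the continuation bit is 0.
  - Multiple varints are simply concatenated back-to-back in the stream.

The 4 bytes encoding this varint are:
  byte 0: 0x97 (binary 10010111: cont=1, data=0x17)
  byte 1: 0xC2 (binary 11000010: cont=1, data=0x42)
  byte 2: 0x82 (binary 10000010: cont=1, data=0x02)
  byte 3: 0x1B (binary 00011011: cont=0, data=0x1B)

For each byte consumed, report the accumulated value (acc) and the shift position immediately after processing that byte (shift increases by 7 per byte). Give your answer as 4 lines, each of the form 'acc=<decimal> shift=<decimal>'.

Answer: acc=23 shift=7
acc=8471 shift=14
acc=41239 shift=21
acc=56664343 shift=28

Derivation:
byte 0=0x97: payload=0x17=23, contrib = 23<<0 = 23; acc -> 23, shift -> 7
byte 1=0xC2: payload=0x42=66, contrib = 66<<7 = 8448; acc -> 8471, shift -> 14
byte 2=0x82: payload=0x02=2, contrib = 2<<14 = 32768; acc -> 41239, shift -> 21
byte 3=0x1B: payload=0x1B=27, contrib = 27<<21 = 56623104; acc -> 56664343, shift -> 28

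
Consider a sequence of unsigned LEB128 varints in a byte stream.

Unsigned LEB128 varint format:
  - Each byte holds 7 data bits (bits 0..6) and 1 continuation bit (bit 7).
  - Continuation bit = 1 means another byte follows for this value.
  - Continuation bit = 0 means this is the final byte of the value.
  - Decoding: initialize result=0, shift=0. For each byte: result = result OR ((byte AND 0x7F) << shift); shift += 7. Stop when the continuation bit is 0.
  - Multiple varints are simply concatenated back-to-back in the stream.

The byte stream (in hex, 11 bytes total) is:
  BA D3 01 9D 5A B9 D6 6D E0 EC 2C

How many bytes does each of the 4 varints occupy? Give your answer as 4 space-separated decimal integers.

  byte[0]=0xBA cont=1 payload=0x3A=58: acc |= 58<<0 -> acc=58 shift=7
  byte[1]=0xD3 cont=1 payload=0x53=83: acc |= 83<<7 -> acc=10682 shift=14
  byte[2]=0x01 cont=0 payload=0x01=1: acc |= 1<<14 -> acc=27066 shift=21 [end]
Varint 1: bytes[0:3] = BA D3 01 -> value 27066 (3 byte(s))
  byte[3]=0x9D cont=1 payload=0x1D=29: acc |= 29<<0 -> acc=29 shift=7
  byte[4]=0x5A cont=0 payload=0x5A=90: acc |= 90<<7 -> acc=11549 shift=14 [end]
Varint 2: bytes[3:5] = 9D 5A -> value 11549 (2 byte(s))
  byte[5]=0xB9 cont=1 payload=0x39=57: acc |= 57<<0 -> acc=57 shift=7
  byte[6]=0xD6 cont=1 payload=0x56=86: acc |= 86<<7 -> acc=11065 shift=14
  byte[7]=0x6D cont=0 payload=0x6D=109: acc |= 109<<14 -> acc=1796921 shift=21 [end]
Varint 3: bytes[5:8] = B9 D6 6D -> value 1796921 (3 byte(s))
  byte[8]=0xE0 cont=1 payload=0x60=96: acc |= 96<<0 -> acc=96 shift=7
  byte[9]=0xEC cont=1 payload=0x6C=108: acc |= 108<<7 -> acc=13920 shift=14
  byte[10]=0x2C cont=0 payload=0x2C=44: acc |= 44<<14 -> acc=734816 shift=21 [end]
Varint 4: bytes[8:11] = E0 EC 2C -> value 734816 (3 byte(s))

Answer: 3 2 3 3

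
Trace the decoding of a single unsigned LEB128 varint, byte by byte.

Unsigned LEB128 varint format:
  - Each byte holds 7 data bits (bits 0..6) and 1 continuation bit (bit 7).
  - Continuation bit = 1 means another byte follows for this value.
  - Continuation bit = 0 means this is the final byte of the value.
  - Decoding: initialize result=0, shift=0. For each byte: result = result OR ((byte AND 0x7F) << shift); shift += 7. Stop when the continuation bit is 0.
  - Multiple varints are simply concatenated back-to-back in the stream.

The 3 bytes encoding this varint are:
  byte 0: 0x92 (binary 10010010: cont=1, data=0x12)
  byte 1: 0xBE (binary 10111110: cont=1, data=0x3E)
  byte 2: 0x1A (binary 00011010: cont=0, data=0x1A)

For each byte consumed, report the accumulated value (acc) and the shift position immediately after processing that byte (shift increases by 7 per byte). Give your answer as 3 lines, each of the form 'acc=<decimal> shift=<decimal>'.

byte 0=0x92: payload=0x12=18, contrib = 18<<0 = 18; acc -> 18, shift -> 7
byte 1=0xBE: payload=0x3E=62, contrib = 62<<7 = 7936; acc -> 7954, shift -> 14
byte 2=0x1A: payload=0x1A=26, contrib = 26<<14 = 425984; acc -> 433938, shift -> 21

Answer: acc=18 shift=7
acc=7954 shift=14
acc=433938 shift=21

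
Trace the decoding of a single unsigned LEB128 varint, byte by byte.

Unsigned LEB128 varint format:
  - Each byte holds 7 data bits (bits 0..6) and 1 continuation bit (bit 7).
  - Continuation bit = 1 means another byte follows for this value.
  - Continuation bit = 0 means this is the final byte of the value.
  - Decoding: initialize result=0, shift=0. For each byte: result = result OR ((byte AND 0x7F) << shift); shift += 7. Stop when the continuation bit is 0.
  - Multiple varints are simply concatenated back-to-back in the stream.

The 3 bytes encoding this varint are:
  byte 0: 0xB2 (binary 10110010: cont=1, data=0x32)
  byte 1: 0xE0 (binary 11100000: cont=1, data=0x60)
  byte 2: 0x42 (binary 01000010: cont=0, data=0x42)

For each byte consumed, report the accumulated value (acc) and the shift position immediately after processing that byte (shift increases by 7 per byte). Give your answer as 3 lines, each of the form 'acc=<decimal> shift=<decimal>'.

Answer: acc=50 shift=7
acc=12338 shift=14
acc=1093682 shift=21

Derivation:
byte 0=0xB2: payload=0x32=50, contrib = 50<<0 = 50; acc -> 50, shift -> 7
byte 1=0xE0: payload=0x60=96, contrib = 96<<7 = 12288; acc -> 12338, shift -> 14
byte 2=0x42: payload=0x42=66, contrib = 66<<14 = 1081344; acc -> 1093682, shift -> 21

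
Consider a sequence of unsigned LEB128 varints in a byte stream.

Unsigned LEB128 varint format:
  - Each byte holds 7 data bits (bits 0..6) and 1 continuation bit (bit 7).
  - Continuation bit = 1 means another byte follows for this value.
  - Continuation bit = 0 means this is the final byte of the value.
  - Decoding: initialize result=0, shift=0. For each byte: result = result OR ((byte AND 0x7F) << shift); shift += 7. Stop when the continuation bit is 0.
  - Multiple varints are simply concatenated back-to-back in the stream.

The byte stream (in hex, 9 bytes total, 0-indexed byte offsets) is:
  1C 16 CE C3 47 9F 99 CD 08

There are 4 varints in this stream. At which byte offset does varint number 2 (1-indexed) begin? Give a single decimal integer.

Answer: 1

Derivation:
  byte[0]=0x1C cont=0 payload=0x1C=28: acc |= 28<<0 -> acc=28 shift=7 [end]
Varint 1: bytes[0:1] = 1C -> value 28 (1 byte(s))
  byte[1]=0x16 cont=0 payload=0x16=22: acc |= 22<<0 -> acc=22 shift=7 [end]
Varint 2: bytes[1:2] = 16 -> value 22 (1 byte(s))
  byte[2]=0xCE cont=1 payload=0x4E=78: acc |= 78<<0 -> acc=78 shift=7
  byte[3]=0xC3 cont=1 payload=0x43=67: acc |= 67<<7 -> acc=8654 shift=14
  byte[4]=0x47 cont=0 payload=0x47=71: acc |= 71<<14 -> acc=1171918 shift=21 [end]
Varint 3: bytes[2:5] = CE C3 47 -> value 1171918 (3 byte(s))
  byte[5]=0x9F cont=1 payload=0x1F=31: acc |= 31<<0 -> acc=31 shift=7
  byte[6]=0x99 cont=1 payload=0x19=25: acc |= 25<<7 -> acc=3231 shift=14
  byte[7]=0xCD cont=1 payload=0x4D=77: acc |= 77<<14 -> acc=1264799 shift=21
  byte[8]=0x08 cont=0 payload=0x08=8: acc |= 8<<21 -> acc=18042015 shift=28 [end]
Varint 4: bytes[5:9] = 9F 99 CD 08 -> value 18042015 (4 byte(s))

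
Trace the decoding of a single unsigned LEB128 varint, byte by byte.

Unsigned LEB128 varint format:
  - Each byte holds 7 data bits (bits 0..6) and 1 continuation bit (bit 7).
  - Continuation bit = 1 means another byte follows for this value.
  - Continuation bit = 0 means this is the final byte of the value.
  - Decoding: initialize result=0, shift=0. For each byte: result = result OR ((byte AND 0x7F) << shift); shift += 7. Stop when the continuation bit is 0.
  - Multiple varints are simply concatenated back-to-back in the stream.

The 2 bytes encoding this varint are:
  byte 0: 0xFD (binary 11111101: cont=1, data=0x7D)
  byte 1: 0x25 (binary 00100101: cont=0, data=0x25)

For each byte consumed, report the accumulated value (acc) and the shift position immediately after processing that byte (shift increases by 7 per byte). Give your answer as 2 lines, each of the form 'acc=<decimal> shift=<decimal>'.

Answer: acc=125 shift=7
acc=4861 shift=14

Derivation:
byte 0=0xFD: payload=0x7D=125, contrib = 125<<0 = 125; acc -> 125, shift -> 7
byte 1=0x25: payload=0x25=37, contrib = 37<<7 = 4736; acc -> 4861, shift -> 14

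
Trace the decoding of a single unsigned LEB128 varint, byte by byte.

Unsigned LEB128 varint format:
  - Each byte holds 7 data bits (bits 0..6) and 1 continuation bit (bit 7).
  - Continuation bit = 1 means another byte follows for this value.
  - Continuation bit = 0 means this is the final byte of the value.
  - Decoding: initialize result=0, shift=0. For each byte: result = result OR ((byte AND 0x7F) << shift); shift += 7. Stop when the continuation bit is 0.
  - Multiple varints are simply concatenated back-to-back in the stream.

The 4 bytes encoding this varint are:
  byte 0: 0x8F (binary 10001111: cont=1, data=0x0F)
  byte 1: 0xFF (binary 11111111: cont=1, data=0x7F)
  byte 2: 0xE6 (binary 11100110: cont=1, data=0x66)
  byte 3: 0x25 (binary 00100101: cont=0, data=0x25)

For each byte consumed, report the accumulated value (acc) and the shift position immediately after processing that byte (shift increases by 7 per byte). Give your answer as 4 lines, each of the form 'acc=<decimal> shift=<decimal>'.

Answer: acc=15 shift=7
acc=16271 shift=14
acc=1687439 shift=21
acc=79282063 shift=28

Derivation:
byte 0=0x8F: payload=0x0F=15, contrib = 15<<0 = 15; acc -> 15, shift -> 7
byte 1=0xFF: payload=0x7F=127, contrib = 127<<7 = 16256; acc -> 16271, shift -> 14
byte 2=0xE6: payload=0x66=102, contrib = 102<<14 = 1671168; acc -> 1687439, shift -> 21
byte 3=0x25: payload=0x25=37, contrib = 37<<21 = 77594624; acc -> 79282063, shift -> 28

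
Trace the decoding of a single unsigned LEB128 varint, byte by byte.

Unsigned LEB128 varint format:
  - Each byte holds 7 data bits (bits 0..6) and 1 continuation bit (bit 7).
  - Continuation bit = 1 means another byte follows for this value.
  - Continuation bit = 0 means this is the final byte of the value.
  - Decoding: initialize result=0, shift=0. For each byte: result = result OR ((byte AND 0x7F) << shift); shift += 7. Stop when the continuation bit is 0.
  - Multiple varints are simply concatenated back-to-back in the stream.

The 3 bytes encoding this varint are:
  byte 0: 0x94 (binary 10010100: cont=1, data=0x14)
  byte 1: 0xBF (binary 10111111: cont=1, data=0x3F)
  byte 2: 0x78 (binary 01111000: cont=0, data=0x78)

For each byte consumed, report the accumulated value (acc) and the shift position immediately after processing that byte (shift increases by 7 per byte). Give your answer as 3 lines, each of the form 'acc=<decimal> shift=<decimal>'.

byte 0=0x94: payload=0x14=20, contrib = 20<<0 = 20; acc -> 20, shift -> 7
byte 1=0xBF: payload=0x3F=63, contrib = 63<<7 = 8064; acc -> 8084, shift -> 14
byte 2=0x78: payload=0x78=120, contrib = 120<<14 = 1966080; acc -> 1974164, shift -> 21

Answer: acc=20 shift=7
acc=8084 shift=14
acc=1974164 shift=21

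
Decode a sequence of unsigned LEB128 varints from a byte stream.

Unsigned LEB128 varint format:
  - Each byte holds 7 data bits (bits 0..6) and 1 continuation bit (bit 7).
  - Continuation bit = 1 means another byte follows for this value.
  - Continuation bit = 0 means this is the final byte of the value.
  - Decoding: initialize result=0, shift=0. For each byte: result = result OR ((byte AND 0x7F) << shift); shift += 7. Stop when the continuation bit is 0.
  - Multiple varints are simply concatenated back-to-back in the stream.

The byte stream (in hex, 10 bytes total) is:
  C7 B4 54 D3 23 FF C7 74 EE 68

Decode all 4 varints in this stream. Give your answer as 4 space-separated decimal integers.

Answer: 1382983 4563 1909759 13422

Derivation:
  byte[0]=0xC7 cont=1 payload=0x47=71: acc |= 71<<0 -> acc=71 shift=7
  byte[1]=0xB4 cont=1 payload=0x34=52: acc |= 52<<7 -> acc=6727 shift=14
  byte[2]=0x54 cont=0 payload=0x54=84: acc |= 84<<14 -> acc=1382983 shift=21 [end]
Varint 1: bytes[0:3] = C7 B4 54 -> value 1382983 (3 byte(s))
  byte[3]=0xD3 cont=1 payload=0x53=83: acc |= 83<<0 -> acc=83 shift=7
  byte[4]=0x23 cont=0 payload=0x23=35: acc |= 35<<7 -> acc=4563 shift=14 [end]
Varint 2: bytes[3:5] = D3 23 -> value 4563 (2 byte(s))
  byte[5]=0xFF cont=1 payload=0x7F=127: acc |= 127<<0 -> acc=127 shift=7
  byte[6]=0xC7 cont=1 payload=0x47=71: acc |= 71<<7 -> acc=9215 shift=14
  byte[7]=0x74 cont=0 payload=0x74=116: acc |= 116<<14 -> acc=1909759 shift=21 [end]
Varint 3: bytes[5:8] = FF C7 74 -> value 1909759 (3 byte(s))
  byte[8]=0xEE cont=1 payload=0x6E=110: acc |= 110<<0 -> acc=110 shift=7
  byte[9]=0x68 cont=0 payload=0x68=104: acc |= 104<<7 -> acc=13422 shift=14 [end]
Varint 4: bytes[8:10] = EE 68 -> value 13422 (2 byte(s))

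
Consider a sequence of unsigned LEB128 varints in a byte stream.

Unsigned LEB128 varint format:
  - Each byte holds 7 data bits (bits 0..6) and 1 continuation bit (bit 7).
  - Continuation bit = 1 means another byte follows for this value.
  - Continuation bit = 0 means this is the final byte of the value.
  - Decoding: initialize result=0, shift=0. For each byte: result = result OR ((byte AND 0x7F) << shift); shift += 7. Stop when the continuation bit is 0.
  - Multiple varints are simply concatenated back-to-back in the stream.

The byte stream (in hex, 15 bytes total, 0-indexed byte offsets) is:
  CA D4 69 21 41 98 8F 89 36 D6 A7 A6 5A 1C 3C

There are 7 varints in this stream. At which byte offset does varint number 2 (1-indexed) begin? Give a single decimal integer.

  byte[0]=0xCA cont=1 payload=0x4A=74: acc |= 74<<0 -> acc=74 shift=7
  byte[1]=0xD4 cont=1 payload=0x54=84: acc |= 84<<7 -> acc=10826 shift=14
  byte[2]=0x69 cont=0 payload=0x69=105: acc |= 105<<14 -> acc=1731146 shift=21 [end]
Varint 1: bytes[0:3] = CA D4 69 -> value 1731146 (3 byte(s))
  byte[3]=0x21 cont=0 payload=0x21=33: acc |= 33<<0 -> acc=33 shift=7 [end]
Varint 2: bytes[3:4] = 21 -> value 33 (1 byte(s))
  byte[4]=0x41 cont=0 payload=0x41=65: acc |= 65<<0 -> acc=65 shift=7 [end]
Varint 3: bytes[4:5] = 41 -> value 65 (1 byte(s))
  byte[5]=0x98 cont=1 payload=0x18=24: acc |= 24<<0 -> acc=24 shift=7
  byte[6]=0x8F cont=1 payload=0x0F=15: acc |= 15<<7 -> acc=1944 shift=14
  byte[7]=0x89 cont=1 payload=0x09=9: acc |= 9<<14 -> acc=149400 shift=21
  byte[8]=0x36 cont=0 payload=0x36=54: acc |= 54<<21 -> acc=113395608 shift=28 [end]
Varint 4: bytes[5:9] = 98 8F 89 36 -> value 113395608 (4 byte(s))
  byte[9]=0xD6 cont=1 payload=0x56=86: acc |= 86<<0 -> acc=86 shift=7
  byte[10]=0xA7 cont=1 payload=0x27=39: acc |= 39<<7 -> acc=5078 shift=14
  byte[11]=0xA6 cont=1 payload=0x26=38: acc |= 38<<14 -> acc=627670 shift=21
  byte[12]=0x5A cont=0 payload=0x5A=90: acc |= 90<<21 -> acc=189371350 shift=28 [end]
Varint 5: bytes[9:13] = D6 A7 A6 5A -> value 189371350 (4 byte(s))
  byte[13]=0x1C cont=0 payload=0x1C=28: acc |= 28<<0 -> acc=28 shift=7 [end]
Varint 6: bytes[13:14] = 1C -> value 28 (1 byte(s))
  byte[14]=0x3C cont=0 payload=0x3C=60: acc |= 60<<0 -> acc=60 shift=7 [end]
Varint 7: bytes[14:15] = 3C -> value 60 (1 byte(s))

Answer: 3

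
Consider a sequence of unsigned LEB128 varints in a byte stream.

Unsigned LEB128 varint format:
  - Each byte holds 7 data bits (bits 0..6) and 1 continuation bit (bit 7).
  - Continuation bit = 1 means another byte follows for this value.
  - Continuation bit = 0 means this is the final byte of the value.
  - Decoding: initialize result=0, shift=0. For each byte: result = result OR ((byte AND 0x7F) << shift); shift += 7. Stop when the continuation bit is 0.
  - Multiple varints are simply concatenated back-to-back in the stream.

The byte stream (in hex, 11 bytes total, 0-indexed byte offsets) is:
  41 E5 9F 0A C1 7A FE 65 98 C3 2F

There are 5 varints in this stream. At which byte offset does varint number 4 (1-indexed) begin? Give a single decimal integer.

Answer: 6

Derivation:
  byte[0]=0x41 cont=0 payload=0x41=65: acc |= 65<<0 -> acc=65 shift=7 [end]
Varint 1: bytes[0:1] = 41 -> value 65 (1 byte(s))
  byte[1]=0xE5 cont=1 payload=0x65=101: acc |= 101<<0 -> acc=101 shift=7
  byte[2]=0x9F cont=1 payload=0x1F=31: acc |= 31<<7 -> acc=4069 shift=14
  byte[3]=0x0A cont=0 payload=0x0A=10: acc |= 10<<14 -> acc=167909 shift=21 [end]
Varint 2: bytes[1:4] = E5 9F 0A -> value 167909 (3 byte(s))
  byte[4]=0xC1 cont=1 payload=0x41=65: acc |= 65<<0 -> acc=65 shift=7
  byte[5]=0x7A cont=0 payload=0x7A=122: acc |= 122<<7 -> acc=15681 shift=14 [end]
Varint 3: bytes[4:6] = C1 7A -> value 15681 (2 byte(s))
  byte[6]=0xFE cont=1 payload=0x7E=126: acc |= 126<<0 -> acc=126 shift=7
  byte[7]=0x65 cont=0 payload=0x65=101: acc |= 101<<7 -> acc=13054 shift=14 [end]
Varint 4: bytes[6:8] = FE 65 -> value 13054 (2 byte(s))
  byte[8]=0x98 cont=1 payload=0x18=24: acc |= 24<<0 -> acc=24 shift=7
  byte[9]=0xC3 cont=1 payload=0x43=67: acc |= 67<<7 -> acc=8600 shift=14
  byte[10]=0x2F cont=0 payload=0x2F=47: acc |= 47<<14 -> acc=778648 shift=21 [end]
Varint 5: bytes[8:11] = 98 C3 2F -> value 778648 (3 byte(s))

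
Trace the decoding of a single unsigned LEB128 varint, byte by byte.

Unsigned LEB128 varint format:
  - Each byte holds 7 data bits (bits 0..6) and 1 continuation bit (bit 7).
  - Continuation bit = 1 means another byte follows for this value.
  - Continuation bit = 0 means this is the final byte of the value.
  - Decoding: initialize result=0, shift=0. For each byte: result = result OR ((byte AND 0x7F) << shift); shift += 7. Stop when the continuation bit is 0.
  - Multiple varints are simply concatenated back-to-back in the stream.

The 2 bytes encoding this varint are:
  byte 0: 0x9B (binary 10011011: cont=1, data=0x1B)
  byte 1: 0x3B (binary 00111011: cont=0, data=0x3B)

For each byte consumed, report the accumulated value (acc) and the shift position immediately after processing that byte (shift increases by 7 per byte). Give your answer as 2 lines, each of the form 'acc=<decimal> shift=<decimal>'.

byte 0=0x9B: payload=0x1B=27, contrib = 27<<0 = 27; acc -> 27, shift -> 7
byte 1=0x3B: payload=0x3B=59, contrib = 59<<7 = 7552; acc -> 7579, shift -> 14

Answer: acc=27 shift=7
acc=7579 shift=14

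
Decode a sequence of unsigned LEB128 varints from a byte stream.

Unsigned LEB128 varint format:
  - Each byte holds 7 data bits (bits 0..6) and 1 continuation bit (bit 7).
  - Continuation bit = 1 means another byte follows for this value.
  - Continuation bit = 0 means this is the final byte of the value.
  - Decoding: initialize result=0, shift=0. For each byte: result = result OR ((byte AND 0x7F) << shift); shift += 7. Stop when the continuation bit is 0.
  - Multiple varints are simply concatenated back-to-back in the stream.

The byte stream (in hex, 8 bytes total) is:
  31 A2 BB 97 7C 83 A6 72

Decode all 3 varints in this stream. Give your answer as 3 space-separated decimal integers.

Answer: 49 260431266 1872643

Derivation:
  byte[0]=0x31 cont=0 payload=0x31=49: acc |= 49<<0 -> acc=49 shift=7 [end]
Varint 1: bytes[0:1] = 31 -> value 49 (1 byte(s))
  byte[1]=0xA2 cont=1 payload=0x22=34: acc |= 34<<0 -> acc=34 shift=7
  byte[2]=0xBB cont=1 payload=0x3B=59: acc |= 59<<7 -> acc=7586 shift=14
  byte[3]=0x97 cont=1 payload=0x17=23: acc |= 23<<14 -> acc=384418 shift=21
  byte[4]=0x7C cont=0 payload=0x7C=124: acc |= 124<<21 -> acc=260431266 shift=28 [end]
Varint 2: bytes[1:5] = A2 BB 97 7C -> value 260431266 (4 byte(s))
  byte[5]=0x83 cont=1 payload=0x03=3: acc |= 3<<0 -> acc=3 shift=7
  byte[6]=0xA6 cont=1 payload=0x26=38: acc |= 38<<7 -> acc=4867 shift=14
  byte[7]=0x72 cont=0 payload=0x72=114: acc |= 114<<14 -> acc=1872643 shift=21 [end]
Varint 3: bytes[5:8] = 83 A6 72 -> value 1872643 (3 byte(s))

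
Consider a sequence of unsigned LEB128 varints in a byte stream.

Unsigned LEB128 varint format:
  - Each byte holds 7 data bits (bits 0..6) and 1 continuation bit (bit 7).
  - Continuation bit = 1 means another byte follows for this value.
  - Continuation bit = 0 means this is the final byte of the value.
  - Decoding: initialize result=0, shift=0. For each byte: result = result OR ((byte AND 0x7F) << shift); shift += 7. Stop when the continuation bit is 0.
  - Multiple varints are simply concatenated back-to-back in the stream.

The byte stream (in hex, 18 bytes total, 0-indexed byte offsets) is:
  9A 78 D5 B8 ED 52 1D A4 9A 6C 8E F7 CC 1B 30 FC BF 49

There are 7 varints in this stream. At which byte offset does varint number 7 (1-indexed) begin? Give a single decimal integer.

  byte[0]=0x9A cont=1 payload=0x1A=26: acc |= 26<<0 -> acc=26 shift=7
  byte[1]=0x78 cont=0 payload=0x78=120: acc |= 120<<7 -> acc=15386 shift=14 [end]
Varint 1: bytes[0:2] = 9A 78 -> value 15386 (2 byte(s))
  byte[2]=0xD5 cont=1 payload=0x55=85: acc |= 85<<0 -> acc=85 shift=7
  byte[3]=0xB8 cont=1 payload=0x38=56: acc |= 56<<7 -> acc=7253 shift=14
  byte[4]=0xED cont=1 payload=0x6D=109: acc |= 109<<14 -> acc=1793109 shift=21
  byte[5]=0x52 cont=0 payload=0x52=82: acc |= 82<<21 -> acc=173759573 shift=28 [end]
Varint 2: bytes[2:6] = D5 B8 ED 52 -> value 173759573 (4 byte(s))
  byte[6]=0x1D cont=0 payload=0x1D=29: acc |= 29<<0 -> acc=29 shift=7 [end]
Varint 3: bytes[6:7] = 1D -> value 29 (1 byte(s))
  byte[7]=0xA4 cont=1 payload=0x24=36: acc |= 36<<0 -> acc=36 shift=7
  byte[8]=0x9A cont=1 payload=0x1A=26: acc |= 26<<7 -> acc=3364 shift=14
  byte[9]=0x6C cont=0 payload=0x6C=108: acc |= 108<<14 -> acc=1772836 shift=21 [end]
Varint 4: bytes[7:10] = A4 9A 6C -> value 1772836 (3 byte(s))
  byte[10]=0x8E cont=1 payload=0x0E=14: acc |= 14<<0 -> acc=14 shift=7
  byte[11]=0xF7 cont=1 payload=0x77=119: acc |= 119<<7 -> acc=15246 shift=14
  byte[12]=0xCC cont=1 payload=0x4C=76: acc |= 76<<14 -> acc=1260430 shift=21
  byte[13]=0x1B cont=0 payload=0x1B=27: acc |= 27<<21 -> acc=57883534 shift=28 [end]
Varint 5: bytes[10:14] = 8E F7 CC 1B -> value 57883534 (4 byte(s))
  byte[14]=0x30 cont=0 payload=0x30=48: acc |= 48<<0 -> acc=48 shift=7 [end]
Varint 6: bytes[14:15] = 30 -> value 48 (1 byte(s))
  byte[15]=0xFC cont=1 payload=0x7C=124: acc |= 124<<0 -> acc=124 shift=7
  byte[16]=0xBF cont=1 payload=0x3F=63: acc |= 63<<7 -> acc=8188 shift=14
  byte[17]=0x49 cont=0 payload=0x49=73: acc |= 73<<14 -> acc=1204220 shift=21 [end]
Varint 7: bytes[15:18] = FC BF 49 -> value 1204220 (3 byte(s))

Answer: 15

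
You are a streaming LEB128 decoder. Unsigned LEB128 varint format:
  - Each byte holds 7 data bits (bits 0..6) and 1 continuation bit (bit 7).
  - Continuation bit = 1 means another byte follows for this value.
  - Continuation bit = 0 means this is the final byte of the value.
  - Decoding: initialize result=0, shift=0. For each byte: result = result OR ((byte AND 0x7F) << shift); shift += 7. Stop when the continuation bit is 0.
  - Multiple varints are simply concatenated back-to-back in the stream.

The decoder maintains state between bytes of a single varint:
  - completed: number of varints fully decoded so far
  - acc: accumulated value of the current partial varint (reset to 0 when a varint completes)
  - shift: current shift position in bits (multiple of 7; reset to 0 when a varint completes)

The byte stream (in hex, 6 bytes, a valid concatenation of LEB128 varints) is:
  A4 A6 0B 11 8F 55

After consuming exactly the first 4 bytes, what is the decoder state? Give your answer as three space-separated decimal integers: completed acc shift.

byte[0]=0xA4 cont=1 payload=0x24: acc |= 36<<0 -> completed=0 acc=36 shift=7
byte[1]=0xA6 cont=1 payload=0x26: acc |= 38<<7 -> completed=0 acc=4900 shift=14
byte[2]=0x0B cont=0 payload=0x0B: varint #1 complete (value=185124); reset -> completed=1 acc=0 shift=0
byte[3]=0x11 cont=0 payload=0x11: varint #2 complete (value=17); reset -> completed=2 acc=0 shift=0

Answer: 2 0 0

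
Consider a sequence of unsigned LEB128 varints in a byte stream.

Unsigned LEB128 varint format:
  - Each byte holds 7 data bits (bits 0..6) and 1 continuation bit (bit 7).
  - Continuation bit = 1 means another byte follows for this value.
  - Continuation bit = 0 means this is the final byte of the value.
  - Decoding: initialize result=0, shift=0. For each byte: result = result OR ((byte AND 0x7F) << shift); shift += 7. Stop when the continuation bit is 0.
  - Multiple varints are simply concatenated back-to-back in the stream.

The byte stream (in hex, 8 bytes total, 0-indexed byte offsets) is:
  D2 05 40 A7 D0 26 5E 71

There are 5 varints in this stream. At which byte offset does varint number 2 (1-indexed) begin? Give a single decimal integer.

  byte[0]=0xD2 cont=1 payload=0x52=82: acc |= 82<<0 -> acc=82 shift=7
  byte[1]=0x05 cont=0 payload=0x05=5: acc |= 5<<7 -> acc=722 shift=14 [end]
Varint 1: bytes[0:2] = D2 05 -> value 722 (2 byte(s))
  byte[2]=0x40 cont=0 payload=0x40=64: acc |= 64<<0 -> acc=64 shift=7 [end]
Varint 2: bytes[2:3] = 40 -> value 64 (1 byte(s))
  byte[3]=0xA7 cont=1 payload=0x27=39: acc |= 39<<0 -> acc=39 shift=7
  byte[4]=0xD0 cont=1 payload=0x50=80: acc |= 80<<7 -> acc=10279 shift=14
  byte[5]=0x26 cont=0 payload=0x26=38: acc |= 38<<14 -> acc=632871 shift=21 [end]
Varint 3: bytes[3:6] = A7 D0 26 -> value 632871 (3 byte(s))
  byte[6]=0x5E cont=0 payload=0x5E=94: acc |= 94<<0 -> acc=94 shift=7 [end]
Varint 4: bytes[6:7] = 5E -> value 94 (1 byte(s))
  byte[7]=0x71 cont=0 payload=0x71=113: acc |= 113<<0 -> acc=113 shift=7 [end]
Varint 5: bytes[7:8] = 71 -> value 113 (1 byte(s))

Answer: 2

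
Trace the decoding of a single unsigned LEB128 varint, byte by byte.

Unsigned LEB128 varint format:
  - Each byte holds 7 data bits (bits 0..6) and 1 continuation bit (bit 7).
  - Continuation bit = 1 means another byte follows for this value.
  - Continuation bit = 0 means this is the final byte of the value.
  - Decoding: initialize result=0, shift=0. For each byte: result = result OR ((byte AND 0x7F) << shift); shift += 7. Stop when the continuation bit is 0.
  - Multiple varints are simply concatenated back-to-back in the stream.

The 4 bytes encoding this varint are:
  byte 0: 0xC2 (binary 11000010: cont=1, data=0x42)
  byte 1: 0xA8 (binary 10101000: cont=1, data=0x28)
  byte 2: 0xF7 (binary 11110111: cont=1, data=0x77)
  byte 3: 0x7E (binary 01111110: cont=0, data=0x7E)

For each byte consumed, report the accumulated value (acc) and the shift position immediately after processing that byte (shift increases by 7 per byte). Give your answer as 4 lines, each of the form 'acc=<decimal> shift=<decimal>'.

Answer: acc=66 shift=7
acc=5186 shift=14
acc=1954882 shift=21
acc=266196034 shift=28

Derivation:
byte 0=0xC2: payload=0x42=66, contrib = 66<<0 = 66; acc -> 66, shift -> 7
byte 1=0xA8: payload=0x28=40, contrib = 40<<7 = 5120; acc -> 5186, shift -> 14
byte 2=0xF7: payload=0x77=119, contrib = 119<<14 = 1949696; acc -> 1954882, shift -> 21
byte 3=0x7E: payload=0x7E=126, contrib = 126<<21 = 264241152; acc -> 266196034, shift -> 28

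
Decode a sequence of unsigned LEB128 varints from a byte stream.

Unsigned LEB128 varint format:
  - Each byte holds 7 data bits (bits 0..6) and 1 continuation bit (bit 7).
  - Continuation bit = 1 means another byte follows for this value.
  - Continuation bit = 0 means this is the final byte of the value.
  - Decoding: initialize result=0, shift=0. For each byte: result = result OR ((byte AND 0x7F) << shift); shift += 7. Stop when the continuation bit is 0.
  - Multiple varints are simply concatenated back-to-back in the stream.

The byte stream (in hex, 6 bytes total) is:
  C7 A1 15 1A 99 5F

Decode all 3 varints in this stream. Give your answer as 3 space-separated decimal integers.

Answer: 348359 26 12185

Derivation:
  byte[0]=0xC7 cont=1 payload=0x47=71: acc |= 71<<0 -> acc=71 shift=7
  byte[1]=0xA1 cont=1 payload=0x21=33: acc |= 33<<7 -> acc=4295 shift=14
  byte[2]=0x15 cont=0 payload=0x15=21: acc |= 21<<14 -> acc=348359 shift=21 [end]
Varint 1: bytes[0:3] = C7 A1 15 -> value 348359 (3 byte(s))
  byte[3]=0x1A cont=0 payload=0x1A=26: acc |= 26<<0 -> acc=26 shift=7 [end]
Varint 2: bytes[3:4] = 1A -> value 26 (1 byte(s))
  byte[4]=0x99 cont=1 payload=0x19=25: acc |= 25<<0 -> acc=25 shift=7
  byte[5]=0x5F cont=0 payload=0x5F=95: acc |= 95<<7 -> acc=12185 shift=14 [end]
Varint 3: bytes[4:6] = 99 5F -> value 12185 (2 byte(s))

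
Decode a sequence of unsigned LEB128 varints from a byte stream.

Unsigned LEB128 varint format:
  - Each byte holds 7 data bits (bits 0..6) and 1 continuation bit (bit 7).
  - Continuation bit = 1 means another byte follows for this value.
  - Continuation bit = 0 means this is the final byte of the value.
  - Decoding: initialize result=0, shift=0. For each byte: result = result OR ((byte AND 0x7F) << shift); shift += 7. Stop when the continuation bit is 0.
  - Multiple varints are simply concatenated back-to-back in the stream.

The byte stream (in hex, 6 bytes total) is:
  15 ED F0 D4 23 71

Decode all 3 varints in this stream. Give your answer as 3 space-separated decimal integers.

  byte[0]=0x15 cont=0 payload=0x15=21: acc |= 21<<0 -> acc=21 shift=7 [end]
Varint 1: bytes[0:1] = 15 -> value 21 (1 byte(s))
  byte[1]=0xED cont=1 payload=0x6D=109: acc |= 109<<0 -> acc=109 shift=7
  byte[2]=0xF0 cont=1 payload=0x70=112: acc |= 112<<7 -> acc=14445 shift=14
  byte[3]=0xD4 cont=1 payload=0x54=84: acc |= 84<<14 -> acc=1390701 shift=21
  byte[4]=0x23 cont=0 payload=0x23=35: acc |= 35<<21 -> acc=74791021 shift=28 [end]
Varint 2: bytes[1:5] = ED F0 D4 23 -> value 74791021 (4 byte(s))
  byte[5]=0x71 cont=0 payload=0x71=113: acc |= 113<<0 -> acc=113 shift=7 [end]
Varint 3: bytes[5:6] = 71 -> value 113 (1 byte(s))

Answer: 21 74791021 113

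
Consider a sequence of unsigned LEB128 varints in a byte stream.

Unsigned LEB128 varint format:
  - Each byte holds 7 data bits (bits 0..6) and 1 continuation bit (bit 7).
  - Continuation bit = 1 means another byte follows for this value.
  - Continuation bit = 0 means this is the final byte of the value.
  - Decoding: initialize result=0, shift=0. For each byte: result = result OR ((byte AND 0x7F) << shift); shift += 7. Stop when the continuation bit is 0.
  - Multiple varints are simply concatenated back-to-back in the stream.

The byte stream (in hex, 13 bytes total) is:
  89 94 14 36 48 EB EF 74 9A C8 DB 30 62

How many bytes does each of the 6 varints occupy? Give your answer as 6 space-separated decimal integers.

  byte[0]=0x89 cont=1 payload=0x09=9: acc |= 9<<0 -> acc=9 shift=7
  byte[1]=0x94 cont=1 payload=0x14=20: acc |= 20<<7 -> acc=2569 shift=14
  byte[2]=0x14 cont=0 payload=0x14=20: acc |= 20<<14 -> acc=330249 shift=21 [end]
Varint 1: bytes[0:3] = 89 94 14 -> value 330249 (3 byte(s))
  byte[3]=0x36 cont=0 payload=0x36=54: acc |= 54<<0 -> acc=54 shift=7 [end]
Varint 2: bytes[3:4] = 36 -> value 54 (1 byte(s))
  byte[4]=0x48 cont=0 payload=0x48=72: acc |= 72<<0 -> acc=72 shift=7 [end]
Varint 3: bytes[4:5] = 48 -> value 72 (1 byte(s))
  byte[5]=0xEB cont=1 payload=0x6B=107: acc |= 107<<0 -> acc=107 shift=7
  byte[6]=0xEF cont=1 payload=0x6F=111: acc |= 111<<7 -> acc=14315 shift=14
  byte[7]=0x74 cont=0 payload=0x74=116: acc |= 116<<14 -> acc=1914859 shift=21 [end]
Varint 4: bytes[5:8] = EB EF 74 -> value 1914859 (3 byte(s))
  byte[8]=0x9A cont=1 payload=0x1A=26: acc |= 26<<0 -> acc=26 shift=7
  byte[9]=0xC8 cont=1 payload=0x48=72: acc |= 72<<7 -> acc=9242 shift=14
  byte[10]=0xDB cont=1 payload=0x5B=91: acc |= 91<<14 -> acc=1500186 shift=21
  byte[11]=0x30 cont=0 payload=0x30=48: acc |= 48<<21 -> acc=102163482 shift=28 [end]
Varint 5: bytes[8:12] = 9A C8 DB 30 -> value 102163482 (4 byte(s))
  byte[12]=0x62 cont=0 payload=0x62=98: acc |= 98<<0 -> acc=98 shift=7 [end]
Varint 6: bytes[12:13] = 62 -> value 98 (1 byte(s))

Answer: 3 1 1 3 4 1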